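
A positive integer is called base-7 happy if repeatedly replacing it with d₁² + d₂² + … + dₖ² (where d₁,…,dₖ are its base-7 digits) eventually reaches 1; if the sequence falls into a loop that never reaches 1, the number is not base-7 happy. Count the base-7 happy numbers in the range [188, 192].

1

188: 188 → 70 → 10 → 10  (repeats 10)
189: 189 → 45 → 45  (repeats 45)
190: 190 → 46 → 52 → 10 → 10  (repeats 10)
191: 191 → 49 → 1  (reaches 1)
192: 192 → 54 → 26 → 34 → 52 → 10 → 10  (repeats 10)
base-7 happy: 191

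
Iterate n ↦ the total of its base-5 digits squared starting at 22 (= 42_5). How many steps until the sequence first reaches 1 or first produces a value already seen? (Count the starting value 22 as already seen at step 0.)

22 = (4,2)_5 → 20
20 = (4,0)_5 → 16
16 = (3,1)_5 → 10
10 = (2,0)_5 → 4
4 = (4)_5 → 16  — 16 repeats.
That took 5 steps.

5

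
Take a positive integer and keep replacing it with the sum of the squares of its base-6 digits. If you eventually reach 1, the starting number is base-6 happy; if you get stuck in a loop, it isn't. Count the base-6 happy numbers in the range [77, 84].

1

77: 77 → 29 → 41 → 26 → 20 → 13 → 5 → 25 → 17 → 29  (repeats 29)
78: 78 → 5 → 25 → 17 → 29 → 41 → 26 → 20 → 13 → 5  (repeats 5)
79: 79 → 6 → 1  (reaches 1)
80: 80 → 9 → 10 → 17 → 29 → 41 → 26 → 20 → 13 → 5 → 25 → 17  (repeats 17)
81: 81 → 14 → 8 → 5 → 25 → 17 → 29 → 41 → 26 → 20 → 13 → 5  (repeats 5)
82: 82 → 21 → 18 → 9 → 10 → 17 → 29 → 41 → 26 → 20 → 13 → 5 → 25 → 17  (repeats 17)
83: 83 → 30 → 25 → 17 → 29 → 41 → 26 → 20 → 13 → 5 → 25  (repeats 25)
84: 84 → 8 → 5 → 25 → 17 → 29 → 41 → 26 → 20 → 13 → 5  (repeats 5)
base-6 happy: 79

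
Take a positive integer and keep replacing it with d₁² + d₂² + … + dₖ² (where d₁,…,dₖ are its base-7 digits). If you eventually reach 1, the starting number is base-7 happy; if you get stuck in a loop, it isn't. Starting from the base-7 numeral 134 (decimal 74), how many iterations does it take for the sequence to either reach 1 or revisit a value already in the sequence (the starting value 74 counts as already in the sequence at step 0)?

5

74 = (1,3,4)_7 → 1² + 3² + 4² = 1 + 9 + 16 = 26
26 = (3,5)_7 → 3² + 5² = 9 + 25 = 34
34 = (4,6)_7 → 4² + 6² = 16 + 36 = 52
52 = (1,0,3)_7 → 1² + 0² + 3² = 1 + 0 + 9 = 10
10 = (1,3)_7 → 1² + 3² = 1 + 9 = 10  — 10 repeats.
That took 5 steps.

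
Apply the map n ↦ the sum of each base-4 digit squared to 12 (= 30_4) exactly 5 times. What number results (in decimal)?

12 = (3,0)_4 → 3² + 0² = 9 + 0 = 9
9 = (2,1)_4 → 2² + 1² = 4 + 1 = 5
5 = (1,1)_4 → 1² + 1² = 1 + 1 = 2
2 = (2)_4 → 2² = 4
4 = (1,0)_4 → 1² + 0² = 1 + 0 = 1

1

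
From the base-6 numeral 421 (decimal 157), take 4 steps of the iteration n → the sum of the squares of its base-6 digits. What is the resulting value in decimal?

157 = (4,2,1)_6 → 4² + 2² + 1² = 16 + 4 + 1 = 21
21 = (3,3)_6 → 3² + 3² = 9 + 9 = 18
18 = (3,0)_6 → 3² + 0² = 9 + 0 = 9
9 = (1,3)_6 → 1² + 3² = 1 + 9 = 10

10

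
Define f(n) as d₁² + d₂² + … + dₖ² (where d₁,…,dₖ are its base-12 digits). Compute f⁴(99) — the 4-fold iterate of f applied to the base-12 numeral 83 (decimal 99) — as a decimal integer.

100

99 = (8,3)_12 → 8² + 3² = 64 + 9 = 73
73 = (6,1)_12 → 6² + 1² = 36 + 1 = 37
37 = (3,1)_12 → 3² + 1² = 9 + 1 = 10
10 = (10)_12 → 10² = 100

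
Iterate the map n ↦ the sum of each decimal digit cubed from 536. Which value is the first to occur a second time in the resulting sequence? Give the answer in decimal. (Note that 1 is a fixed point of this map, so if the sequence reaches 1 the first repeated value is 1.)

371

536 → 5³ + 3³ + 6³ = 368
368 → 3³ + 6³ + 8³ = 755
755 → 7³ + 5³ + 5³ = 593
593 → 5³ + 9³ + 3³ = 881
881 → 8³ + 8³ + 1³ = 1025
1025 → 1³ + 0³ + 2³ + 5³ = 134
134 → 1³ + 3³ + 4³ = 92
92 → 9³ + 2³ = 737
737 → 7³ + 3³ + 7³ = 713
713 → 7³ + 1³ + 3³ = 371
371 → 3³ + 7³ + 1³ = 371  — 371 already appeared earlier.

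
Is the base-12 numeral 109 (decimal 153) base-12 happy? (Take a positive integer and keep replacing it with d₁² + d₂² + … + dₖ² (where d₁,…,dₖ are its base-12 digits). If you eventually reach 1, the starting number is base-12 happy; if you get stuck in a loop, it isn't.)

not base-12 happy

153 = (1,0,9)_12 → 1² + 0² + 9² = 82
82 = (6,10)_12 → 6² + 10² = 136
136 = (11,4)_12 → 11² + 4² = 137
137 = (11,5)_12 → 11² + 5² = 146
146 = (1,0,2)_12 → 1² + 0² + 2² = 5
5 = (5)_12 → 5² = 25
25 = (2,1)_12 → 2² + 1² = 5  — 5 already seen; the sequence cycles without reaching 1.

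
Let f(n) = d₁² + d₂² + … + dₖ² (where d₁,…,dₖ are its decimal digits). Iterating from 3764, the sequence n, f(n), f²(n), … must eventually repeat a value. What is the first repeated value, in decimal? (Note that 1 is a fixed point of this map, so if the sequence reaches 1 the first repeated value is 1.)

3764 → 3² + 7² + 6² + 4² = 9 + 49 + 36 + 16 = 110
110 → 1² + 1² + 0² = 1 + 1 + 0 = 2
2 → 2² = 4
4 → 4² = 16
16 → 1² + 6² = 1 + 36 = 37
37 → 3² + 7² = 9 + 49 = 58
58 → 5² + 8² = 25 + 64 = 89
89 → 8² + 9² = 64 + 81 = 145
145 → 1² + 4² + 5² = 1 + 16 + 25 = 42
42 → 4² + 2² = 16 + 4 = 20
20 → 2² + 0² = 4 + 0 = 4  — 4 already appeared earlier.

4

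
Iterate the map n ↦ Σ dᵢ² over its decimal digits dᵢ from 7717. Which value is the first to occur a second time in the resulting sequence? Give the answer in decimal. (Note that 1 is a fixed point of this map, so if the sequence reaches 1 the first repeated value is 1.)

37

7717 → 7² + 7² + 1² + 7² = 49 + 49 + 1 + 49 = 148
148 → 1² + 4² + 8² = 1 + 16 + 64 = 81
81 → 8² + 1² = 64 + 1 = 65
65 → 6² + 5² = 36 + 25 = 61
61 → 6² + 1² = 36 + 1 = 37
37 → 3² + 7² = 9 + 49 = 58
58 → 5² + 8² = 25 + 64 = 89
89 → 8² + 9² = 64 + 81 = 145
145 → 1² + 4² + 5² = 1 + 16 + 25 = 42
42 → 4² + 2² = 16 + 4 = 20
20 → 2² + 0² = 4 + 0 = 4
4 → 4² = 16
16 → 1² + 6² = 1 + 36 = 37  — 37 already appeared earlier.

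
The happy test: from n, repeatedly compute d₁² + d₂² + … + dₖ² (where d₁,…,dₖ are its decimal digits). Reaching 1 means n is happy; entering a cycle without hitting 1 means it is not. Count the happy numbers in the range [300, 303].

2

300: 300 → 9 → 81 → 65 → 61 → 37 → 58 → 89 → 145 → 42 → 20 → 4 → 16 → 37  (repeats 37)
301: 301 → 10 → 1  (reaches 1)
302: 302 → 13 → 10 → 1  (reaches 1)
303: 303 → 18 → 65 → 61 → 37 → 58 → 89 → 145 → 42 → 20 → 4 → 16 → 37  (repeats 37)
happy: 301, 302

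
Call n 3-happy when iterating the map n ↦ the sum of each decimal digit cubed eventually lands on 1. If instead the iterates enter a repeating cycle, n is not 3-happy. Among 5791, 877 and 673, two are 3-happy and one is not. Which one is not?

673

5791: 5791 → 1198 → 1243 → 100 → 1  — reaches 1 (3-happy)
877: 877 → 1198 → 1243 → 100 → 1  — reaches 1 (3-happy)
673: 673 → 586 → 853 → 664 → 496 → 1009 → 730 → 370 → 370  — repeats 370 (not 3-happy)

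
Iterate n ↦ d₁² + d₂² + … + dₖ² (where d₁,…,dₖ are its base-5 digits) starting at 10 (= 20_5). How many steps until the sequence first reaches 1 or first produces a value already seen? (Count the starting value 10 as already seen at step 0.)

10 = (2,0)_5 → 2² + 0² = 4 + 0 = 4
4 = (4)_5 → 4² = 16
16 = (3,1)_5 → 3² + 1² = 9 + 1 = 10  — 10 repeats.
That took 3 steps.

3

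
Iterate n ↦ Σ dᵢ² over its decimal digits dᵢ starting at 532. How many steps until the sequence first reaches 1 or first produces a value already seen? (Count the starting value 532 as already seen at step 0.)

532 → 5² + 3² + 2² = 38
38 → 3² + 8² = 73
73 → 7² + 3² = 58
58 → 5² + 8² = 89
89 → 8² + 9² = 145
145 → 1² + 4² + 5² = 42
42 → 4² + 2² = 20
20 → 2² + 0² = 4
4 → 4² = 16
16 → 1² + 6² = 37
37 → 3² + 7² = 58  — 58 repeats.
That took 11 steps.

11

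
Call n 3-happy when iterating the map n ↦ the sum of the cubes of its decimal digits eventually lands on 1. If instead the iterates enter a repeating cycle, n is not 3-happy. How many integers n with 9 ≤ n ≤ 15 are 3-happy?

1

9: 9 → 729 → 1080 → 513 → 153 → 153  — not 3-happy
10: 10 → 1  — 3-happy
11: 11 → 2 → 8 → 512 → 134 → 92 → 737 → 713 → 371 → 371  — not 3-happy
12: 12 → 9 → 729 → 1080 → 513 → 153 → 153  — not 3-happy
13: 13 → 28 → 520 → 133 → 55 → 250 → 133  — not 3-happy
14: 14 → 65 → 341 → 92 → 737 → 713 → 371 → 371  — not 3-happy
15: 15 → 126 → 225 → 141 → 66 → 432 → 99 → 1458 → 702 → 351 → 153 → 153  — not 3-happy
3-happy: 10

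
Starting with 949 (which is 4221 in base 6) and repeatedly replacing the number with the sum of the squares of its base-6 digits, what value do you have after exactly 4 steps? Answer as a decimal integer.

949 = (4,2,2,1)_6 → 4² + 2² + 2² + 1² = 25
25 = (4,1)_6 → 4² + 1² = 17
17 = (2,5)_6 → 2² + 5² = 29
29 = (4,5)_6 → 4² + 5² = 41

41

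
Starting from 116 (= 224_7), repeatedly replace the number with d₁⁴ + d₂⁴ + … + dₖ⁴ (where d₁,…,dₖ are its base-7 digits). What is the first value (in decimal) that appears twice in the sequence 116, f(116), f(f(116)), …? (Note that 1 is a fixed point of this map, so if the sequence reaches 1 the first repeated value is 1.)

116 = (2,2,4)_7 → 2⁴ + 2⁴ + 4⁴ = 288
288 = (5,6,1)_7 → 5⁴ + 6⁴ + 1⁴ = 1922
1922 = (5,4,1,4)_7 → 5⁴ + 4⁴ + 1⁴ + 4⁴ = 1138
1138 = (3,2,1,4)_7 → 3⁴ + 2⁴ + 1⁴ + 4⁴ = 354
354 = (1,0,1,4)_7 → 1⁴ + 0⁴ + 1⁴ + 4⁴ = 258
258 = (5,1,6)_7 → 5⁴ + 1⁴ + 6⁴ = 1922  — 1922 already appeared earlier.

1922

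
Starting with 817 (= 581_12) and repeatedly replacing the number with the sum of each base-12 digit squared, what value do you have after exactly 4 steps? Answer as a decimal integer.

817 = (5,8,1)_12 → 5² + 8² + 1² = 90
90 = (7,6)_12 → 7² + 6² = 85
85 = (7,1)_12 → 7² + 1² = 50
50 = (4,2)_12 → 4² + 2² = 20

20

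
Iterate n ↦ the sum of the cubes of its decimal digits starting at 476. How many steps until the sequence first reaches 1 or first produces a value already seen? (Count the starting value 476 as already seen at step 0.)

476 → 623
623 → 251
251 → 134
134 → 92
92 → 737
737 → 713
713 → 371
371 → 371  — 371 repeats.
That took 8 steps.

8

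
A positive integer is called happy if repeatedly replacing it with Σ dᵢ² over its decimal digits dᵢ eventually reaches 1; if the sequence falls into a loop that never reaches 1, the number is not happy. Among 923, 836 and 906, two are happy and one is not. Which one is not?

923: 923 → 94 → 97 → 130 → 10 → 1  — reaches 1 (happy)
836: 836 → 109 → 82 → 68 → 100 → 1  — reaches 1 (happy)
906: 906 → 117 → 51 → 26 → 40 → 16 → 37 → 58 → 89 → 145 → 42 → 20 → 4 → 16  — repeats 16 (not happy)

906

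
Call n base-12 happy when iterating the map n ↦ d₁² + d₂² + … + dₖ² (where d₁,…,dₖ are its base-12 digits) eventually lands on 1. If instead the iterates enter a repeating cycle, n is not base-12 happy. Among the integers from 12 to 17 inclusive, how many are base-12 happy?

1

12: 12 → 1  — base-12 happy
13: 13 → 2 → 4 → 16 → 17 → 26 → 8 → 64 → 41 → 34 → 104 → 128 → 164 → 66 → 61 → 26  — not base-12 happy
14: 14 → 5 → 25 → 5  — not base-12 happy
15: 15 → 10 → 100 → 80 → 100  — not base-12 happy
16: 16 → 17 → 26 → 8 → 64 → 41 → 34 → 104 → 128 → 164 → 66 → 61 → 26  — not base-12 happy
17: 17 → 26 → 8 → 64 → 41 → 34 → 104 → 128 → 164 → 66 → 61 → 26  — not base-12 happy
base-12 happy: 12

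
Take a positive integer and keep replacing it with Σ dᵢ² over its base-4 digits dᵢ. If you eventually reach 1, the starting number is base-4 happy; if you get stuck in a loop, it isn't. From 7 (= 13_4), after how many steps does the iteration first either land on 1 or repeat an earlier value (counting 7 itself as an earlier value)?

4

7 = (1,3)_4 → 1² + 3² = 1 + 9 = 10
10 = (2,2)_4 → 2² + 2² = 4 + 4 = 8
8 = (2,0)_4 → 2² + 0² = 4 + 0 = 4
4 = (1,0)_4 → 1² + 0² = 1 + 0 = 1  — reached 1.
That took 4 steps.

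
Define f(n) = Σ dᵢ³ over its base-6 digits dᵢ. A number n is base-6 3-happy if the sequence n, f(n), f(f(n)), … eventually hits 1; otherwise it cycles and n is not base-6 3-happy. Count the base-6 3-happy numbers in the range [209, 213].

209: 209 → 314 → 81 → 36 → 1  (reaches 1)
210: 210 → 250 → 190 → 190  (repeats 190)
211: 211 → 251 → 251  (repeats 251)
212: 212 → 258 → 3 → 27 → 91 → 36 → 1  (reaches 1)
213: 213 → 277 → 67 → 127 → 55 → 29 → 189 → 153 → 92 → 43 → 3 → 27 → 91 → 36 → 1  (reaches 1)
base-6 3-happy: 209, 212, 213

3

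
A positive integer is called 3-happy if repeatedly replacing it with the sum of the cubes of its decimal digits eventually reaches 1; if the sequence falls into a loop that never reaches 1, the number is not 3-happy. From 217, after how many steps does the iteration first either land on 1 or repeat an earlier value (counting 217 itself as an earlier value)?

217 → 2³ + 1³ + 7³ = 352
352 → 3³ + 5³ + 2³ = 160
160 → 1³ + 6³ + 0³ = 217  — 217 repeats.
That took 3 steps.

3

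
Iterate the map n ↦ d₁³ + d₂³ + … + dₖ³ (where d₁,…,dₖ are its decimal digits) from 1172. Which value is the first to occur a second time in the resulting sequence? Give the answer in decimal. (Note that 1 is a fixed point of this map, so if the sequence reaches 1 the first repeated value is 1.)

371

1172 → 1³ + 1³ + 7³ + 2³ = 1 + 1 + 343 + 8 = 353
353 → 3³ + 5³ + 3³ = 27 + 125 + 27 = 179
179 → 1³ + 7³ + 9³ = 1 + 343 + 729 = 1073
1073 → 1³ + 0³ + 7³ + 3³ = 1 + 0 + 343 + 27 = 371
371 → 3³ + 7³ + 1³ = 27 + 343 + 1 = 371  — 371 already appeared earlier.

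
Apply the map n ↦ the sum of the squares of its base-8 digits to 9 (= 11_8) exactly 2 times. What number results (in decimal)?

9 = (1,1)_8 → 2
2 = (2)_8 → 4

4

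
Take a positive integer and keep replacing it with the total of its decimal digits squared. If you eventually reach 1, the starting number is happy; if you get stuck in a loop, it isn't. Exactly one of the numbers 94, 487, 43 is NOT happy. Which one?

43

94: 94 → 97 → 130 → 10 → 1  — reaches 1 (happy)
487: 487 → 129 → 86 → 100 → 1  — reaches 1 (happy)
43: 43 → 25 → 29 → 85 → 89 → 145 → 42 → 20 → 4 → 16 → 37 → 58 → 89  — repeats 89 (not happy)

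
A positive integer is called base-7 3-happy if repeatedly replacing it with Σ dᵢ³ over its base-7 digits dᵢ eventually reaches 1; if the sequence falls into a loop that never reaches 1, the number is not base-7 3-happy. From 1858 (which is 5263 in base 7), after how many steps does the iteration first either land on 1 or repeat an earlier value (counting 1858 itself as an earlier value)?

1858 = (5,2,6,3)_7 → 5³ + 2³ + 6³ + 3³ = 125 + 8 + 216 + 27 = 376
376 = (1,0,4,5)_7 → 1³ + 0³ + 4³ + 5³ = 1 + 0 + 64 + 125 = 190
190 = (3,6,1)_7 → 3³ + 6³ + 1³ = 27 + 216 + 1 = 244
244 = (4,6,6)_7 → 4³ + 6³ + 6³ = 64 + 216 + 216 = 496
496 = (1,3,0,6)_7 → 1³ + 3³ + 0³ + 6³ = 1 + 27 + 0 + 216 = 244  — 244 repeats.
That took 5 steps.

5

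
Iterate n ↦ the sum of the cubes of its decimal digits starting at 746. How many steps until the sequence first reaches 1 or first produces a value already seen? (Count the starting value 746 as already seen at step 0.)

8

746 → 7³ + 4³ + 6³ = 623
623 → 6³ + 2³ + 3³ = 251
251 → 2³ + 5³ + 1³ = 134
134 → 1³ + 3³ + 4³ = 92
92 → 9³ + 2³ = 737
737 → 7³ + 3³ + 7³ = 713
713 → 7³ + 1³ + 3³ = 371
371 → 3³ + 7³ + 1³ = 371  — 371 repeats.
That took 8 steps.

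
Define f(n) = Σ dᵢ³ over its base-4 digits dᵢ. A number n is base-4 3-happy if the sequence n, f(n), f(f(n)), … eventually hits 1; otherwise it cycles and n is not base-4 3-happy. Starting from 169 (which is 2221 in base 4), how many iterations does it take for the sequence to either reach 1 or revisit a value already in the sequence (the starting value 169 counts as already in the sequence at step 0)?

4

169 = (2,2,2,1)_4 → 2³ + 2³ + 2³ + 1³ = 8 + 8 + 8 + 1 = 25
25 = (1,2,1)_4 → 1³ + 2³ + 1³ = 1 + 8 + 1 = 10
10 = (2,2)_4 → 2³ + 2³ = 8 + 8 = 16
16 = (1,0,0)_4 → 1³ + 0³ + 0³ = 1 + 0 + 0 = 1  — reached 1.
That took 4 steps.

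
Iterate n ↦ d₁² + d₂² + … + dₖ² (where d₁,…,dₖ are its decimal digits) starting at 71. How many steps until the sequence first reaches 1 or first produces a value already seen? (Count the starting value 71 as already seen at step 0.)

13

71 → 7² + 1² = 50
50 → 5² + 0² = 25
25 → 2² + 5² = 29
29 → 2² + 9² = 85
85 → 8² + 5² = 89
89 → 8² + 9² = 145
145 → 1² + 4² + 5² = 42
42 → 4² + 2² = 20
20 → 2² + 0² = 4
4 → 4² = 16
16 → 1² + 6² = 37
37 → 3² + 7² = 58
58 → 5² + 8² = 89  — 89 repeats.
That took 13 steps.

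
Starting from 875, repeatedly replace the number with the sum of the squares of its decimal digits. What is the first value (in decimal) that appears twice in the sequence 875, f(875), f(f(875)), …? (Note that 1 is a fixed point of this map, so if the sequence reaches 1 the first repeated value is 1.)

37

875 → 8² + 7² + 5² = 64 + 49 + 25 = 138
138 → 1² + 3² + 8² = 1 + 9 + 64 = 74
74 → 7² + 4² = 49 + 16 = 65
65 → 6² + 5² = 36 + 25 = 61
61 → 6² + 1² = 36 + 1 = 37
37 → 3² + 7² = 9 + 49 = 58
58 → 5² + 8² = 25 + 64 = 89
89 → 8² + 9² = 64 + 81 = 145
145 → 1² + 4² + 5² = 1 + 16 + 25 = 42
42 → 4² + 2² = 16 + 4 = 20
20 → 2² + 0² = 4 + 0 = 4
4 → 4² = 16
16 → 1² + 6² = 1 + 36 = 37  — 37 already appeared earlier.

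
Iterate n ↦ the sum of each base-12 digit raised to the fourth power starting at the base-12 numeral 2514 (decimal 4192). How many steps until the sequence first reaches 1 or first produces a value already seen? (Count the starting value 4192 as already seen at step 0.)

5

4192 = (2,5,1,4)_12 → 2⁴ + 5⁴ + 1⁴ + 4⁴ = 16 + 625 + 1 + 256 = 898
898 = (6,2,10)_12 → 6⁴ + 2⁴ + 10⁴ = 1296 + 16 + 10000 = 11312
11312 = (6,6,6,8)_12 → 6⁴ + 6⁴ + 6⁴ + 8⁴ = 1296 + 1296 + 1296 + 4096 = 7984
7984 = (4,7,5,4)_12 → 4⁴ + 7⁴ + 5⁴ + 4⁴ = 256 + 2401 + 625 + 256 = 3538
3538 = (2,0,6,10)_12 → 2⁴ + 0⁴ + 6⁴ + 10⁴ = 16 + 0 + 1296 + 10000 = 11312  — 11312 repeats.
That took 5 steps.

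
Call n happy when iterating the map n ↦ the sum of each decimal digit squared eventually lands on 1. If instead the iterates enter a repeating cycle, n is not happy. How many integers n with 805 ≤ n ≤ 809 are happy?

805: 805 → 89 → 145 → 42 → 20 → 4 → 16 → 37 → 58 → 89  — not happy
806: 806 → 100 → 1  — happy
807: 807 → 113 → 11 → 2 → 4 → 16 → 37 → 58 → 89 → 145 → 42 → 20 → 4  — not happy
808: 808 → 128 → 69 → 117 → 51 → 26 → 40 → 16 → 37 → 58 → 89 → 145 → 42 → 20 → 4 → 16  — not happy
809: 809 → 145 → 42 → 20 → 4 → 16 → 37 → 58 → 89 → 145  — not happy
happy: 806

1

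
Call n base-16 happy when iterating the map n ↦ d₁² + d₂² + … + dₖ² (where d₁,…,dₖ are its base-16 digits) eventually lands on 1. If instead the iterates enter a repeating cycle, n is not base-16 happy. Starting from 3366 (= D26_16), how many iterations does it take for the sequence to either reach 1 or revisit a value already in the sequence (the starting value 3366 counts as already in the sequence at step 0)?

3366 = (13,2,6)_16 → 13² + 2² + 6² = 169 + 4 + 36 = 209
209 = (13,1)_16 → 13² + 1² = 169 + 1 = 170
170 = (10,10)_16 → 10² + 10² = 100 + 100 = 200
200 = (12,8)_16 → 12² + 8² = 144 + 64 = 208
208 = (13,0)_16 → 13² + 0² = 169 + 0 = 169
169 = (10,9)_16 → 10² + 9² = 100 + 81 = 181
181 = (11,5)_16 → 11² + 5² = 121 + 25 = 146
146 = (9,2)_16 → 9² + 2² = 81 + 4 = 85
85 = (5,5)_16 → 5² + 5² = 25 + 25 = 50
50 = (3,2)_16 → 3² + 2² = 9 + 4 = 13
13 = (13)_16 → 13² = 169  — 169 repeats.
That took 11 steps.

11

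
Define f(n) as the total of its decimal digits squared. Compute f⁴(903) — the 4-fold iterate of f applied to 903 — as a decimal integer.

903 → 9² + 0² + 3² = 90
90 → 9² + 0² = 81
81 → 8² + 1² = 65
65 → 6² + 5² = 61

61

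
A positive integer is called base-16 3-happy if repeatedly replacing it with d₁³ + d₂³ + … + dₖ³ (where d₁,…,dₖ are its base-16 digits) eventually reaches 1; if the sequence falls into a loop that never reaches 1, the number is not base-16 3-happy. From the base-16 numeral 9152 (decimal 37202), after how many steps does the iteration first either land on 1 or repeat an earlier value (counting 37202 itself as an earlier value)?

5

37202 = (9,1,5,2)_16 → 9³ + 1³ + 5³ + 2³ = 863
863 = (3,5,15)_16 → 3³ + 5³ + 15³ = 3527
3527 = (13,12,7)_16 → 13³ + 12³ + 7³ = 4268
4268 = (1,0,10,12)_16 → 1³ + 0³ + 10³ + 12³ = 2729
2729 = (10,10,9)_16 → 10³ + 10³ + 9³ = 2729  — 2729 repeats.
That took 5 steps.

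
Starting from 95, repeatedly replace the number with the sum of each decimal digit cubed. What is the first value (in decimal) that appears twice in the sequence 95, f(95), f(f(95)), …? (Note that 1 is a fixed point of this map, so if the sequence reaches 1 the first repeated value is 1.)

371

95 → 9³ + 5³ = 854
854 → 8³ + 5³ + 4³ = 701
701 → 7³ + 0³ + 1³ = 344
344 → 3³ + 4³ + 4³ = 155
155 → 1³ + 5³ + 5³ = 251
251 → 2³ + 5³ + 1³ = 134
134 → 1³ + 3³ + 4³ = 92
92 → 9³ + 2³ = 737
737 → 7³ + 3³ + 7³ = 713
713 → 7³ + 1³ + 3³ = 371
371 → 3³ + 7³ + 1³ = 371  — 371 already appeared earlier.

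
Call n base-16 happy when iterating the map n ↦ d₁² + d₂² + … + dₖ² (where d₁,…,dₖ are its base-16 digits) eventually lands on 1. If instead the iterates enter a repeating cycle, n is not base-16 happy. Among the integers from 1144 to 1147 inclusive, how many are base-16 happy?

1

1144: 1144 → 129 → 65 → 17 → 2 → 4 → 16 → 1  (reaches 1)
1145: 1145 → 146 → 85 → 50 → 13 → 169 → 181 → 146  (repeats 146)
1146: 1146 → 165 → 125 → 218 → 269 → 170 → 200 → 208 → 169 → 181 → 146 → 85 → 50 → 13 → 169  (repeats 169)
1147: 1147 → 186 → 221 → 338 → 30 → 197 → 169 → 181 → 146 → 85 → 50 → 13 → 169  (repeats 169)
base-16 happy: 1144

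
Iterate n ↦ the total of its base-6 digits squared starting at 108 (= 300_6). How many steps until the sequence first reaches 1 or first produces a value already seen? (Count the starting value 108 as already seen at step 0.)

108 = (3,0,0)_6 → 3² + 0² + 0² = 9
9 = (1,3)_6 → 1² + 3² = 10
10 = (1,4)_6 → 1² + 4² = 17
17 = (2,5)_6 → 2² + 5² = 29
29 = (4,5)_6 → 4² + 5² = 41
41 = (1,0,5)_6 → 1² + 0² + 5² = 26
26 = (4,2)_6 → 4² + 2² = 20
20 = (3,2)_6 → 3² + 2² = 13
13 = (2,1)_6 → 2² + 1² = 5
5 = (5)_6 → 5² = 25
25 = (4,1)_6 → 4² + 1² = 17  — 17 repeats.
That took 11 steps.

11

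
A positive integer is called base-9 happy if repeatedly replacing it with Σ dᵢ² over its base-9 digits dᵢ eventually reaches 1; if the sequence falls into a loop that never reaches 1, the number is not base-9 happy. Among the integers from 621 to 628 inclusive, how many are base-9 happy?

1

621: 621 → 85 → 17 → 65 → 53 → 89 → 65  (repeats 65)
622: 622 → 86 → 26 → 68 → 74 → 68  (repeats 68)
623: 623 → 89 → 65 → 53 → 89  (repeats 89)
624: 624 → 94 → 18 → 4 → 16 → 50 → 50  (repeats 50)
625: 625 → 101 → 9 → 1  (reaches 1)
626: 626 → 110 → 14 → 26 → 68 → 74 → 68  (repeats 68)
627: 627 → 121 → 33 → 45 → 25 → 53 → 89 → 65 → 53  (repeats 53)
628: 628 → 134 → 90 → 2 → 4 → 16 → 50 → 50  (repeats 50)
base-9 happy: 625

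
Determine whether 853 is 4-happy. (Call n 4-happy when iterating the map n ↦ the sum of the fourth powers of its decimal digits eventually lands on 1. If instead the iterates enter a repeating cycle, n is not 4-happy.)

not 4-happy

853 → 8⁴ + 5⁴ + 3⁴ = 4802
4802 → 4⁴ + 8⁴ + 0⁴ + 2⁴ = 4368
4368 → 4⁴ + 3⁴ + 6⁴ + 8⁴ = 5729
5729 → 5⁴ + 7⁴ + 2⁴ + 9⁴ = 9603
9603 → 9⁴ + 6⁴ + 0⁴ + 3⁴ = 7938
7938 → 7⁴ + 9⁴ + 3⁴ + 8⁴ = 13139
13139 → 1⁴ + 3⁴ + 1⁴ + 3⁴ + 9⁴ = 6725
6725 → 6⁴ + 7⁴ + 2⁴ + 5⁴ = 4338
4338 → 4⁴ + 3⁴ + 3⁴ + 8⁴ = 4514
4514 → 4⁴ + 5⁴ + 1⁴ + 4⁴ = 1138
1138 → 1⁴ + 1⁴ + 3⁴ + 8⁴ = 4179
4179 → 4⁴ + 1⁴ + 7⁴ + 9⁴ = 9219
9219 → 9⁴ + 2⁴ + 1⁴ + 9⁴ = 13139  — 13139 already seen; the sequence cycles without reaching 1.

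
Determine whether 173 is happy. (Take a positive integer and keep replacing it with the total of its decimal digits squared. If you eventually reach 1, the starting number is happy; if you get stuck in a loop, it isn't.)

173 → 1² + 7² + 3² = 59
59 → 5² + 9² = 106
106 → 1² + 0² + 6² = 37
37 → 3² + 7² = 58
58 → 5² + 8² = 89
89 → 8² + 9² = 145
145 → 1² + 4² + 5² = 42
42 → 4² + 2² = 20
20 → 2² + 0² = 4
4 → 4² = 16
16 → 1² + 6² = 37  — 37 already seen; the sequence cycles without reaching 1.

not happy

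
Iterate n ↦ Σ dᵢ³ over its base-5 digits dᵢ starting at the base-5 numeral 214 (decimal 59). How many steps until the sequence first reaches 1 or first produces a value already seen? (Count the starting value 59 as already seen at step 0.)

9

59 = (2,1,4)_5 → 2³ + 1³ + 4³ = 8 + 1 + 64 = 73
73 = (2,4,3)_5 → 2³ + 4³ + 3³ = 8 + 64 + 27 = 99
99 = (3,4,4)_5 → 3³ + 4³ + 4³ = 27 + 64 + 64 = 155
155 = (1,1,1,0)_5 → 1³ + 1³ + 1³ + 0³ = 1 + 1 + 1 + 0 = 3
3 = (3)_5 → 3³ = 27
27 = (1,0,2)_5 → 1³ + 0³ + 2³ = 1 + 0 + 8 = 9
9 = (1,4)_5 → 1³ + 4³ = 1 + 64 = 65
65 = (2,3,0)_5 → 2³ + 3³ + 0³ = 8 + 27 + 0 = 35
35 = (1,2,0)_5 → 1³ + 2³ + 0³ = 1 + 8 + 0 = 9  — 9 repeats.
That took 9 steps.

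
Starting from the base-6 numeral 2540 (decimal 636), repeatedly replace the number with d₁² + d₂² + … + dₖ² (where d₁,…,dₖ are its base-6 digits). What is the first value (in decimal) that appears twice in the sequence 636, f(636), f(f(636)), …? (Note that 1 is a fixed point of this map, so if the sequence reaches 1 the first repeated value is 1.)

636 = (2,5,4,0)_6 → 2² + 5² + 4² + 0² = 4 + 25 + 16 + 0 = 45
45 = (1,1,3)_6 → 1² + 1² + 3² = 1 + 1 + 9 = 11
11 = (1,5)_6 → 1² + 5² = 1 + 25 = 26
26 = (4,2)_6 → 4² + 2² = 16 + 4 = 20
20 = (3,2)_6 → 3² + 2² = 9 + 4 = 13
13 = (2,1)_6 → 2² + 1² = 4 + 1 = 5
5 = (5)_6 → 5² = 25
25 = (4,1)_6 → 4² + 1² = 16 + 1 = 17
17 = (2,5)_6 → 2² + 5² = 4 + 25 = 29
29 = (4,5)_6 → 4² + 5² = 16 + 25 = 41
41 = (1,0,5)_6 → 1² + 0² + 5² = 1 + 0 + 25 = 26  — 26 already appeared earlier.

26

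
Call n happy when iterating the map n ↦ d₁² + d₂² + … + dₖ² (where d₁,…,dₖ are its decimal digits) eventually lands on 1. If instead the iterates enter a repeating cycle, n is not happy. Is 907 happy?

happy

907 → 130
130 → 10
10 → 1  — reached 1.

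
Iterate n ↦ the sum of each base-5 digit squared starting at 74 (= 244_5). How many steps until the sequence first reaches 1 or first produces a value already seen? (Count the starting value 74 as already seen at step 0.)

74 = (2,4,4)_5 → 36
36 = (1,2,1)_5 → 6
6 = (1,1)_5 → 2
2 = (2)_5 → 4
4 = (4)_5 → 16
16 = (3,1)_5 → 10
10 = (2,0)_5 → 4  — 4 repeats.
That took 7 steps.

7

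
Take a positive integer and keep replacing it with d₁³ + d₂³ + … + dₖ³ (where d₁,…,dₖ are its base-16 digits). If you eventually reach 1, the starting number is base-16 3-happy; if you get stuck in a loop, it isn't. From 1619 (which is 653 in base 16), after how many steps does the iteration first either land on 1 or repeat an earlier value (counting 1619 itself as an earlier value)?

8

1619 = (6,5,3)_16 → 6³ + 5³ + 3³ = 368
368 = (1,7,0)_16 → 1³ + 7³ + 0³ = 344
344 = (1,5,8)_16 → 1³ + 5³ + 8³ = 638
638 = (2,7,14)_16 → 2³ + 7³ + 14³ = 3095
3095 = (12,1,7)_16 → 12³ + 1³ + 7³ = 2072
2072 = (8,1,8)_16 → 8³ + 1³ + 8³ = 1025
1025 = (4,0,1)_16 → 4³ + 0³ + 1³ = 65
65 = (4,1)_16 → 4³ + 1³ = 65  — 65 repeats.
That took 8 steps.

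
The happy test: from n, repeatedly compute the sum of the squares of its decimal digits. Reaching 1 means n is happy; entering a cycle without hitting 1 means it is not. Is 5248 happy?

5248 → 5² + 2² + 4² + 8² = 25 + 4 + 16 + 64 = 109
109 → 1² + 0² + 9² = 1 + 0 + 81 = 82
82 → 8² + 2² = 64 + 4 = 68
68 → 6² + 8² = 36 + 64 = 100
100 → 1² + 0² + 0² = 1 + 0 + 0 = 1  — reached 1.

happy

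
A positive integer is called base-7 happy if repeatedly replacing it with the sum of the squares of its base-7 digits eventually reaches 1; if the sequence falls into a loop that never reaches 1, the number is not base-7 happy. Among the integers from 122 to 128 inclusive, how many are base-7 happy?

122: 122 → 22 → 10 → 10  — not base-7 happy
123: 123 → 29 → 17 → 13 → 37 → 29  — not base-7 happy
124: 124 → 38 → 34 → 52 → 10 → 10  — not base-7 happy
125: 125 → 49 → 1  — base-7 happy
126: 126 → 20 → 40 → 50 → 2 → 4 → 16 → 8 → 2  — not base-7 happy
127: 127 → 21 → 9 → 5 → 25 → 25  — not base-7 happy
128: 128 → 24 → 18 → 20 → 40 → 50 → 2 → 4 → 16 → 8 → 2  — not base-7 happy
base-7 happy: 125

1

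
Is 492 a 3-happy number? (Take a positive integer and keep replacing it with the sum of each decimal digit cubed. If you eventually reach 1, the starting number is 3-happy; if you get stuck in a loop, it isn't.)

not 3-happy

492 → 4³ + 9³ + 2³ = 64 + 729 + 8 = 801
801 → 8³ + 0³ + 1³ = 512 + 0 + 1 = 513
513 → 5³ + 1³ + 3³ = 125 + 1 + 27 = 153
153 → 1³ + 5³ + 3³ = 1 + 125 + 27 = 153  — 153 already seen; the sequence cycles without reaching 1.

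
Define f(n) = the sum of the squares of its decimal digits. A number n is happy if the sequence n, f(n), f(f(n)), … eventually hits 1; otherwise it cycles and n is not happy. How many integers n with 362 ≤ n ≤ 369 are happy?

4

362: 362 → 49 → 97 → 130 → 10 → 1  — happy
363: 363 → 54 → 41 → 17 → 50 → 25 → 29 → 85 → 89 → 145 → 42 → 20 → 4 → 16 → 37 → 58 → 89  — not happy
364: 364 → 61 → 37 → 58 → 89 → 145 → 42 → 20 → 4 → 16 → 37  — not happy
365: 365 → 70 → 49 → 97 → 130 → 10 → 1  — happy
366: 366 → 81 → 65 → 61 → 37 → 58 → 89 → 145 → 42 → 20 → 4 → 16 → 37  — not happy
367: 367 → 94 → 97 → 130 → 10 → 1  — happy
368: 368 → 109 → 82 → 68 → 100 → 1  — happy
369: 369 → 126 → 41 → 17 → 50 → 25 → 29 → 85 → 89 → 145 → 42 → 20 → 4 → 16 → 37 → 58 → 89  — not happy
happy: 362, 365, 367, 368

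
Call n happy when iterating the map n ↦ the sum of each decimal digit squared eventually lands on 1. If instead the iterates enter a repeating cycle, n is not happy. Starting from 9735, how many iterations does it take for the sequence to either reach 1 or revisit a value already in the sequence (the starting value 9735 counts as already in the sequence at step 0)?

9735 → 164
164 → 53
53 → 34
34 → 25
25 → 29
29 → 85
85 → 89
89 → 145
145 → 42
42 → 20
20 → 4
4 → 16
16 → 37
37 → 58
58 → 89  — 89 repeats.
That took 15 steps.

15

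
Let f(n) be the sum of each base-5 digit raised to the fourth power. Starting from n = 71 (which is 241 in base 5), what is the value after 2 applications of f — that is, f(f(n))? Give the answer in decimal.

71 = (2,4,1)_5 → 2⁴ + 4⁴ + 1⁴ = 16 + 256 + 1 = 273
273 = (2,0,4,3)_5 → 2⁴ + 0⁴ + 4⁴ + 3⁴ = 16 + 0 + 256 + 81 = 353

353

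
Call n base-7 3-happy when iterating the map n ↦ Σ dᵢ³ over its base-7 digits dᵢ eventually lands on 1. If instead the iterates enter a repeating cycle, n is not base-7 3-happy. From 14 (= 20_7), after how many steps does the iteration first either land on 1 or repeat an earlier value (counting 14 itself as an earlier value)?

3

14 = (2,0)_7 → 2³ + 0³ = 8 + 0 = 8
8 = (1,1)_7 → 1³ + 1³ = 1 + 1 = 2
2 = (2)_7 → 2³ = 8  — 8 repeats.
That took 3 steps.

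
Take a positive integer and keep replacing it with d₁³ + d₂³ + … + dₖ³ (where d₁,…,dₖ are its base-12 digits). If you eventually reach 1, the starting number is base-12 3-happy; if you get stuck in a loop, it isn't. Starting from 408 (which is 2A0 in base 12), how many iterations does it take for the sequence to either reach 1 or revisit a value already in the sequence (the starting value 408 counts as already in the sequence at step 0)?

15

408 = (2,10,0)_12 → 2³ + 10³ + 0³ = 8 + 1000 + 0 = 1008
1008 = (7,0,0)_12 → 7³ + 0³ + 0³ = 343 + 0 + 0 = 343
343 = (2,4,7)_12 → 2³ + 4³ + 7³ = 8 + 64 + 343 = 415
415 = (2,10,7)_12 → 2³ + 10³ + 7³ = 8 + 1000 + 343 = 1351
1351 = (9,4,7)_12 → 9³ + 4³ + 7³ = 729 + 64 + 343 = 1136
1136 = (7,10,8)_12 → 7³ + 10³ + 8³ = 343 + 1000 + 512 = 1855
1855 = (1,0,10,7)_12 → 1³ + 0³ + 10³ + 7³ = 1 + 0 + 1000 + 343 = 1344
1344 = (9,4,0)_12 → 9³ + 4³ + 0³ = 729 + 64 + 0 = 793
793 = (5,6,1)_12 → 5³ + 6³ + 1³ = 125 + 216 + 1 = 342
342 = (2,4,6)_12 → 2³ + 4³ + 6³ = 8 + 64 + 216 = 288
288 = (2,0,0)_12 → 2³ + 0³ + 0³ = 8 + 0 + 0 = 8
8 = (8)_12 → 8³ = 512
512 = (3,6,8)_12 → 3³ + 6³ + 8³ = 27 + 216 + 512 = 755
755 = (5,2,11)_12 → 5³ + 2³ + 11³ = 125 + 8 + 1331 = 1464
1464 = (10,2,0)_12 → 10³ + 2³ + 0³ = 1000 + 8 + 0 = 1008  — 1008 repeats.
That took 15 steps.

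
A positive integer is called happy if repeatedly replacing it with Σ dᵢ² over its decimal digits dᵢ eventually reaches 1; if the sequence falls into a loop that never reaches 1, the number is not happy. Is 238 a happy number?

not happy

238 → 2² + 3² + 8² = 4 + 9 + 64 = 77
77 → 7² + 7² = 49 + 49 = 98
98 → 9² + 8² = 81 + 64 = 145
145 → 1² + 4² + 5² = 1 + 16 + 25 = 42
42 → 4² + 2² = 16 + 4 = 20
20 → 2² + 0² = 4 + 0 = 4
4 → 4² = 16
16 → 1² + 6² = 1 + 36 = 37
37 → 3² + 7² = 9 + 49 = 58
58 → 5² + 8² = 25 + 64 = 89
89 → 8² + 9² = 64 + 81 = 145  — 145 already seen; the sequence cycles without reaching 1.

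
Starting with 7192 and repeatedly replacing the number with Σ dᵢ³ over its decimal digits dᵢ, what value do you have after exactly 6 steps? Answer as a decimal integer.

370

7192 → 7³ + 1³ + 9³ + 2³ = 343 + 1 + 729 + 8 = 1081
1081 → 1³ + 0³ + 8³ + 1³ = 1 + 0 + 512 + 1 = 514
514 → 5³ + 1³ + 4³ = 125 + 1 + 64 = 190
190 → 1³ + 9³ + 0³ = 1 + 729 + 0 = 730
730 → 7³ + 3³ + 0³ = 343 + 27 + 0 = 370
370 → 3³ + 7³ + 0³ = 27 + 343 + 0 = 370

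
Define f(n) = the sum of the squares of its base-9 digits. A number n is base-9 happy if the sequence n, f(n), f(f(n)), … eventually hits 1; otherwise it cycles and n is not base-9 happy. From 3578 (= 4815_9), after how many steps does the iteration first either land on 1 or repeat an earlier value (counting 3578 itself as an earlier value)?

6

3578 = (4,8,1,5)_9 → 106
106 = (1,2,7)_9 → 54
54 = (6,0)_9 → 36
36 = (4,0)_9 → 16
16 = (1,7)_9 → 50
50 = (5,5)_9 → 50  — 50 repeats.
That took 6 steps.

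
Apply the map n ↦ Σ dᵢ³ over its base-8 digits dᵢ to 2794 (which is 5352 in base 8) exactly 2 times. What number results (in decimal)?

216

2794 = (5,3,5,2)_8 → 5³ + 3³ + 5³ + 2³ = 285
285 = (4,3,5)_8 → 4³ + 3³ + 5³ = 216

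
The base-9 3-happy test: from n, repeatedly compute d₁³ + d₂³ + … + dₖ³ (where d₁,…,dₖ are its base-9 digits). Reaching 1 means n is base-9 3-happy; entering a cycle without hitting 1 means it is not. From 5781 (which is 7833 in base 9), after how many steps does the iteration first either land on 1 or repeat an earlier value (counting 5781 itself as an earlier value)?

5781 = (7,8,3,3)_9 → 7³ + 8³ + 3³ + 3³ = 343 + 512 + 27 + 27 = 909
909 = (1,2,2,0)_9 → 1³ + 2³ + 2³ + 0³ = 1 + 8 + 8 + 0 = 17
17 = (1,8)_9 → 1³ + 8³ = 1 + 512 = 513
513 = (6,3,0)_9 → 6³ + 3³ + 0³ = 216 + 27 + 0 = 243
243 = (3,0,0)_9 → 3³ + 0³ + 0³ = 27 + 0 + 0 = 27
27 = (3,0)_9 → 3³ + 0³ = 27 + 0 = 27  — 27 repeats.
That took 6 steps.

6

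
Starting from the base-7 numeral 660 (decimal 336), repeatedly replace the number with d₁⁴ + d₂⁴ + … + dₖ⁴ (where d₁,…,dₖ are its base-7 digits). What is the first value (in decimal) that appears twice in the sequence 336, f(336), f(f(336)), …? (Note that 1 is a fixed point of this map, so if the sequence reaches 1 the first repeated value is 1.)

2258

336 = (6,6,0)_7 → 6⁴ + 6⁴ + 0⁴ = 1296 + 1296 + 0 = 2592
2592 = (1,0,3,6,2)_7 → 1⁴ + 0⁴ + 3⁴ + 6⁴ + 2⁴ = 1 + 0 + 81 + 1296 + 16 = 1394
1394 = (4,0,3,1)_7 → 4⁴ + 0⁴ + 3⁴ + 1⁴ = 256 + 0 + 81 + 1 = 338
338 = (6,6,2)_7 → 6⁴ + 6⁴ + 2⁴ = 1296 + 1296 + 16 = 2608
2608 = (1,0,4,1,4)_7 → 1⁴ + 0⁴ + 4⁴ + 1⁴ + 4⁴ = 1 + 0 + 256 + 1 + 256 = 514
514 = (1,3,3,3)_7 → 1⁴ + 3⁴ + 3⁴ + 3⁴ = 1 + 81 + 81 + 81 = 244
244 = (4,6,6)_7 → 4⁴ + 6⁴ + 6⁴ = 256 + 1296 + 1296 = 2848
2848 = (1,1,2,0,6)_7 → 1⁴ + 1⁴ + 2⁴ + 0⁴ + 6⁴ = 1 + 1 + 16 + 0 + 1296 = 1314
1314 = (3,5,5,5)_7 → 3⁴ + 5⁴ + 5⁴ + 5⁴ = 81 + 625 + 625 + 625 = 1956
1956 = (5,4,6,3)_7 → 5⁴ + 4⁴ + 6⁴ + 3⁴ = 625 + 256 + 1296 + 81 = 2258
2258 = (6,4,0,4)_7 → 6⁴ + 4⁴ + 0⁴ + 4⁴ = 1296 + 256 + 0 + 256 = 1808
1808 = (5,1,6,2)_7 → 5⁴ + 1⁴ + 6⁴ + 2⁴ = 625 + 1 + 1296 + 16 = 1938
1938 = (5,4,3,6)_7 → 5⁴ + 4⁴ + 3⁴ + 6⁴ = 625 + 256 + 81 + 1296 = 2258  — 2258 already appeared earlier.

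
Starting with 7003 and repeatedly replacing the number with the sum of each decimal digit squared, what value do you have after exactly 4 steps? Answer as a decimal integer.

42

7003 → 58
58 → 89
89 → 145
145 → 42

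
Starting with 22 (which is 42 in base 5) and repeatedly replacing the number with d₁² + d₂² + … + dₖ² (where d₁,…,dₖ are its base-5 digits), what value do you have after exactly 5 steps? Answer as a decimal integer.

22 = (4,2)_5 → 4² + 2² = 16 + 4 = 20
20 = (4,0)_5 → 4² + 0² = 16 + 0 = 16
16 = (3,1)_5 → 3² + 1² = 9 + 1 = 10
10 = (2,0)_5 → 2² + 0² = 4 + 0 = 4
4 = (4)_5 → 4² = 16

16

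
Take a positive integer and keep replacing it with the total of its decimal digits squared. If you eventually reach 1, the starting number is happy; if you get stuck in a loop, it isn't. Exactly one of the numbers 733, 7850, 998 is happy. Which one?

998

733: 733 → 67 → 85 → 89 → 145 → 42 → 20 → 4 → 16 → 37 → 58 → 89  — repeats 89 (not happy)
7850: 7850 → 138 → 74 → 65 → 61 → 37 → 58 → 89 → 145 → 42 → 20 → 4 → 16 → 37  — repeats 37 (not happy)
998: 998 → 226 → 44 → 32 → 13 → 10 → 1  — reaches 1 (happy)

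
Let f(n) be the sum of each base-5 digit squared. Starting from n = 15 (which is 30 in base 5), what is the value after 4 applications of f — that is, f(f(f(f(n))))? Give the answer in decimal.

13

15 = (3,0)_5 → 3² + 0² = 9
9 = (1,4)_5 → 1² + 4² = 17
17 = (3,2)_5 → 3² + 2² = 13
13 = (2,3)_5 → 2² + 3² = 13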